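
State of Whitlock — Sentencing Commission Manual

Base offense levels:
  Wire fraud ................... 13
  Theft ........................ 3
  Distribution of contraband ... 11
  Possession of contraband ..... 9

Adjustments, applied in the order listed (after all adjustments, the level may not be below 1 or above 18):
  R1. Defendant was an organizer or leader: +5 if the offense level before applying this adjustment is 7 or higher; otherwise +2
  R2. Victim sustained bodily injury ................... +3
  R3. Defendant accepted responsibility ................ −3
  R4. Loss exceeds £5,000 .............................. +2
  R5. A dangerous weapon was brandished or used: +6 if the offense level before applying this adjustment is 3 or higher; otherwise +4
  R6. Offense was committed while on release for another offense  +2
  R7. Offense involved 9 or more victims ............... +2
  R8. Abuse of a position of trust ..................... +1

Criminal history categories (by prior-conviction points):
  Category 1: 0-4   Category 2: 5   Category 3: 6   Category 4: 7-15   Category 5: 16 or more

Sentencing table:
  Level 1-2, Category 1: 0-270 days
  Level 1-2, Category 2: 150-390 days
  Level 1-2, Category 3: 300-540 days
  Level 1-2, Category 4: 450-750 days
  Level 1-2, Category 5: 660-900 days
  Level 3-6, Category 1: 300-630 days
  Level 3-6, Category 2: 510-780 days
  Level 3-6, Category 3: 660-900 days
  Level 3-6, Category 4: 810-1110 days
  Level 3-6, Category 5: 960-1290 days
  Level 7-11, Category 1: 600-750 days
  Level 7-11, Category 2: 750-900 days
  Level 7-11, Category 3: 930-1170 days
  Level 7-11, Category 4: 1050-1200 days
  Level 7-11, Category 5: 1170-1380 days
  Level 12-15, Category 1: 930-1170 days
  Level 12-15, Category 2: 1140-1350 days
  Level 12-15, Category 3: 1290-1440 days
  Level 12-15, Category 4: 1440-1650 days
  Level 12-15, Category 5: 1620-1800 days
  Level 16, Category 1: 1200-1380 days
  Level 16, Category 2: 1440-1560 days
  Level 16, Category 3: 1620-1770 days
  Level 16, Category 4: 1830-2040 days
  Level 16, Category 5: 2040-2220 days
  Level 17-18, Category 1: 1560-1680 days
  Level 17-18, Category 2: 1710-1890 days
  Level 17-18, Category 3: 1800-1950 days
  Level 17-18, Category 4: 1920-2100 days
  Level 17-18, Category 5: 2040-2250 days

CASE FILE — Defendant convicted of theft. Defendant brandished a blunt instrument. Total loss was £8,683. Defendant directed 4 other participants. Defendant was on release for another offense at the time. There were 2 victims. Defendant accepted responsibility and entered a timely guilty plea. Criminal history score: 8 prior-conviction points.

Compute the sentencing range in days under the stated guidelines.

Base offense level for theft: 3.
R1 applies (level before this adjustment is 3 < 7, so +2): 3 + 2 = 5.
R3 applies: 5 − 3 = 2.
R4 applies: 2 + 2 = 4.
R5 applies (level before this adjustment is 4 ≥ 3, so +6): 4 + 6 = 10.
R6 applies: 10 + 2 = 12.
Final offense level: 12.
Criminal history: 8 prior points → Category 4 (7-15).
Level 12 falls in the 12-15 band.
Grid: Level 12-15 × Category 4 = 1440-1650 days.

1440-1650 days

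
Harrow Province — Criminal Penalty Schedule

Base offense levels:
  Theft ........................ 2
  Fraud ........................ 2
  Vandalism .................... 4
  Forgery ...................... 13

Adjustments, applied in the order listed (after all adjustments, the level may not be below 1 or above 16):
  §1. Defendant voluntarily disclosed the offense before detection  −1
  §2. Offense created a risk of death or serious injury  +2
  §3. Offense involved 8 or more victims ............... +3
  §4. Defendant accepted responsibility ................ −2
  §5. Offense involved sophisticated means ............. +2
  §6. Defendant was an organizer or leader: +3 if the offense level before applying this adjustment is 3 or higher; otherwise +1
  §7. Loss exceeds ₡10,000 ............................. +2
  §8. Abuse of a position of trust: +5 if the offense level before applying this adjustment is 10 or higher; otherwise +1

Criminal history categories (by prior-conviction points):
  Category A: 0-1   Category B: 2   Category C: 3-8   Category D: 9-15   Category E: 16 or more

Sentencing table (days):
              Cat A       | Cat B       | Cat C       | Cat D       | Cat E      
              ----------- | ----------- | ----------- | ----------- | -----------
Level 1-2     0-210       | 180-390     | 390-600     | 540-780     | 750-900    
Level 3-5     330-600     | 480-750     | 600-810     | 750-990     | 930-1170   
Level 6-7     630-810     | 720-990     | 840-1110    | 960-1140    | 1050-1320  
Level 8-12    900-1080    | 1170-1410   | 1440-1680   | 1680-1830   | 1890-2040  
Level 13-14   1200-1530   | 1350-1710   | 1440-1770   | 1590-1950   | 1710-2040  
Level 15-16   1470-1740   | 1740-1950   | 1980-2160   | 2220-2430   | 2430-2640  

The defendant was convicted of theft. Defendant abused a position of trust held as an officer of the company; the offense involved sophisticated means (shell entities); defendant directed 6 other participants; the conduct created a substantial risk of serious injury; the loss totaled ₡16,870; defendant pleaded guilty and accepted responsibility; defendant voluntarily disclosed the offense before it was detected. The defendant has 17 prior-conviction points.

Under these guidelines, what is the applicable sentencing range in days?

Base offense level for theft: 2.
§1 applies: 2 − 1 = 1.
§2 applies: 1 + 2 = 3.
§4 applies: 3 − 2 = 1.
§5 applies: 1 + 2 = 3.
§6 applies (level before this adjustment is 3 ≥ 3, so +3): 3 + 3 = 6.
§7 applies: 6 + 2 = 8.
§8 applies (level before this adjustment is 8 < 10, so +1): 8 + 1 = 9.
Final offense level: 9.
Criminal history: 17 prior points → Category E (16+).
Level 9 falls in the 8-12 band.
Grid: Level 8-12 × Category E = 1890-2040 days.

1890-2040 days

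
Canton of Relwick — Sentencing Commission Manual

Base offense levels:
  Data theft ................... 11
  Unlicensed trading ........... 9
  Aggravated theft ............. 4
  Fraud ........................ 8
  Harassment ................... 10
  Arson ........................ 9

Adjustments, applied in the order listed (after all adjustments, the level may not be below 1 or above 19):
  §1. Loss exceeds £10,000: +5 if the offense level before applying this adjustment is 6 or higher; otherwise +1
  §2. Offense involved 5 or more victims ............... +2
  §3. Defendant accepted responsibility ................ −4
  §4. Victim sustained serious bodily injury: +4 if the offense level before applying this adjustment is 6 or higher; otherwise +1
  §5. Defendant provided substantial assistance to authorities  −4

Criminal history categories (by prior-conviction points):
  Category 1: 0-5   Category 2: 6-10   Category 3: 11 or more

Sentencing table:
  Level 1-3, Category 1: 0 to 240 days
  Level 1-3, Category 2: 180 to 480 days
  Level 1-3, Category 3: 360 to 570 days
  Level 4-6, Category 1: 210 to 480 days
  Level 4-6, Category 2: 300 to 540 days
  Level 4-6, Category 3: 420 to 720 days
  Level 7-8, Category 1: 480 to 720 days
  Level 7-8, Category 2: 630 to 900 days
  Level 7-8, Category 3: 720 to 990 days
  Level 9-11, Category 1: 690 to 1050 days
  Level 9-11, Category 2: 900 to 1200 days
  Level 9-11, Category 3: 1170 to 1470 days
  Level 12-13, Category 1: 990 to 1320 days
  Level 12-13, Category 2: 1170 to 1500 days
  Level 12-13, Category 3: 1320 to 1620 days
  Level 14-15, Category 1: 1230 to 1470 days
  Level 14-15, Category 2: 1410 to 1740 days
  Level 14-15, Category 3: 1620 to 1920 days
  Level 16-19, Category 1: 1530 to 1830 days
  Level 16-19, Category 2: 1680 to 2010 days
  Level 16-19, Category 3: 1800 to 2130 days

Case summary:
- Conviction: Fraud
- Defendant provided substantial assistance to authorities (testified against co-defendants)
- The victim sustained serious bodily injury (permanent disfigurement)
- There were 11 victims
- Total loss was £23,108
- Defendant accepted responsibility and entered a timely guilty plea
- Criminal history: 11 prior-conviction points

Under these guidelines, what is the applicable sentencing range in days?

Base offense level for fraud: 8.
§1 applies (level before this adjustment is 8 ≥ 6, so +5): 8 + 5 = 13.
§2 applies: 13 + 2 = 15.
§3 applies: 15 − 4 = 11.
§4 applies (level before this adjustment is 11 ≥ 6, so +4): 11 + 4 = 15.
§5 applies: 15 − 4 = 11.
Final offense level: 11.
Criminal history: 11 prior points → Category 3 (11+).
Level 11 falls in the 9-11 band.
Grid: Level 9-11 × Category 3 = 1170-1470 days.

1170-1470 days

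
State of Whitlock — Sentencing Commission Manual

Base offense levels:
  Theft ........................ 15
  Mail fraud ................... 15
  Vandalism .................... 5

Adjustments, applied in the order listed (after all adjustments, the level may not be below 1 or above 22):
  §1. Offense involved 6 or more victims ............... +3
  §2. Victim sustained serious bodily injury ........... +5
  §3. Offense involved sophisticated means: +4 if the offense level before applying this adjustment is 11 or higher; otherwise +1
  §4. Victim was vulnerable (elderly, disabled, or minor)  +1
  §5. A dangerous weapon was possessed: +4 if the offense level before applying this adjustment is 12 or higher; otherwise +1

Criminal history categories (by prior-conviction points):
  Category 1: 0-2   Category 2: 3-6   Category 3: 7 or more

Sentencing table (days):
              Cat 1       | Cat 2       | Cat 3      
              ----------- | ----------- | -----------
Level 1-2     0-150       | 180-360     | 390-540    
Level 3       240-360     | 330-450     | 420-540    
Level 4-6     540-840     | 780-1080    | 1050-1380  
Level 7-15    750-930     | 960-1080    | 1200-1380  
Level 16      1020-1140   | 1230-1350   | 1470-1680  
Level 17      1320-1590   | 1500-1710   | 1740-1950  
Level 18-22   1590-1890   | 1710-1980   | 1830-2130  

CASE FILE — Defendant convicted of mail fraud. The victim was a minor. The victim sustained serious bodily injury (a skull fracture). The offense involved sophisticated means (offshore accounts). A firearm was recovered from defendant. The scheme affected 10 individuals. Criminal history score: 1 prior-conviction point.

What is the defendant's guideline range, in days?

1590-1890 days

Base offense level for mail fraud: 15.
§1 applies: 15 + 3 = 18.
§2 applies: 18 + 5 = 23.
§3 applies (level before this adjustment is 23 ≥ 11, so +4): 23 + 4 = 27.
§4 applies: 27 + 1 = 28.
§5 applies (level before this adjustment is 28 ≥ 12, so +4): 28 + 4 = 32.
Level 32 exceeds the maximum of 22; capped at 22.
Final offense level: 22.
Criminal history: 1 prior point → Category 1 (0-2).
Level 22 falls in the 18-22 band.
Grid: Level 18-22 × Category 1 = 1590-1890 days.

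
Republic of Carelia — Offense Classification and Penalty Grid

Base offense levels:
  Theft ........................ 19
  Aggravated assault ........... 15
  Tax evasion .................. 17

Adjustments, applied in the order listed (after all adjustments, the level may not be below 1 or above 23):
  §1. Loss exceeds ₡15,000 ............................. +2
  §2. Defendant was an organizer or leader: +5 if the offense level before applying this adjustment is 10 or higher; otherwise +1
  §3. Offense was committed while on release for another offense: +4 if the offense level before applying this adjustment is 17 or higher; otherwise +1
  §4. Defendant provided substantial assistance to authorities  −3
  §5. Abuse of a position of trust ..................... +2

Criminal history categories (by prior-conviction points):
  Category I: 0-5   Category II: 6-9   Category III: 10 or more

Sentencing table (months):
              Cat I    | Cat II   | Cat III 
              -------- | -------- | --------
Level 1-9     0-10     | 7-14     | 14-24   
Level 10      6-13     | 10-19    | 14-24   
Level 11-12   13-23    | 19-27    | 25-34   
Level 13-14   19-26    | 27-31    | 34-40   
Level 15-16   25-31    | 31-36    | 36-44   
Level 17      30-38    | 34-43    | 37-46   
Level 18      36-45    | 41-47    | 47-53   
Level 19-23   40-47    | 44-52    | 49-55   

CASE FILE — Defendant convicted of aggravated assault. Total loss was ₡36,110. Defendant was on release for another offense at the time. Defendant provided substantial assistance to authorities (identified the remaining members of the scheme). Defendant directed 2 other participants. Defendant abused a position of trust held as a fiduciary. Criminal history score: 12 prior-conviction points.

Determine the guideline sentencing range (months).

49-55 months

Base offense level for aggravated assault: 15.
§1 applies: 15 + 2 = 17.
§2 applies (level before this adjustment is 17 ≥ 10, so +5): 17 + 5 = 22.
§3 applies (level before this adjustment is 22 ≥ 17, so +4): 22 + 4 = 26.
§4 applies: 26 − 3 = 23.
§5 applies: 23 + 2 = 25.
Level 25 exceeds the maximum of 23; capped at 23.
Final offense level: 23.
Criminal history: 12 prior points → Category III (10+).
Level 23 falls in the 19-23 band.
Grid: Level 19-23 × Category III = 49-55 months.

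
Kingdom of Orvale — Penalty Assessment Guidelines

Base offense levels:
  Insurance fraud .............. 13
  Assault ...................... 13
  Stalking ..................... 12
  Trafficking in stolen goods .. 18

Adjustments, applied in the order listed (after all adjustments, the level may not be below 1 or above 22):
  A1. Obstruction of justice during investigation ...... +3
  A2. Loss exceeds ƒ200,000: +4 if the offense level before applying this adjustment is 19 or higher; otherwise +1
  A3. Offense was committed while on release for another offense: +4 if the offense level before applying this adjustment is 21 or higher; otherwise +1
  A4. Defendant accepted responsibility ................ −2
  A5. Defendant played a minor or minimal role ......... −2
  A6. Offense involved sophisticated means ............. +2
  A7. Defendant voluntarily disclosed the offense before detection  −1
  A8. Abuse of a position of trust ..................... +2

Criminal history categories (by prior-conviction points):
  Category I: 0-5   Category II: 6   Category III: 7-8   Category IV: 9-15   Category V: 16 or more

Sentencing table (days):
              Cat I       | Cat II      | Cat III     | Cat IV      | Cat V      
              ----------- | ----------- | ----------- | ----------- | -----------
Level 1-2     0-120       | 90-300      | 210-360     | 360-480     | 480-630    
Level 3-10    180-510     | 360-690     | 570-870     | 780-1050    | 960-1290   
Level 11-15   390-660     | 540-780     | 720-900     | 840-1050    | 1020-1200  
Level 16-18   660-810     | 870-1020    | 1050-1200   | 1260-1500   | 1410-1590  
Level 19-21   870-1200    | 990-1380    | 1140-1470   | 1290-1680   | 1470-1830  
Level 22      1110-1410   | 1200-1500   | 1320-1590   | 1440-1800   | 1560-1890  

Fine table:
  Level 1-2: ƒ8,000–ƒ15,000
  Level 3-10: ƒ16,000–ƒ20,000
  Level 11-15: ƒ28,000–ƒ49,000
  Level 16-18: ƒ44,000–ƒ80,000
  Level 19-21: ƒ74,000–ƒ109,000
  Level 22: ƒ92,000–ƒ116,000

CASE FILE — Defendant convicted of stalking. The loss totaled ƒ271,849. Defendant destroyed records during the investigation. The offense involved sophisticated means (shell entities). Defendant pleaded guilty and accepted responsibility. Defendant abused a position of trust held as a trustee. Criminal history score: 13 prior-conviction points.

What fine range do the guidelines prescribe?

Base offense level for stalking: 12.
A1 applies: 12 + 3 = 15.
A2 applies (level before this adjustment is 15 < 19, so +1): 15 + 1 = 16.
A4 applies: 16 − 2 = 14.
A5 does not apply.
A6 applies: 14 + 2 = 16.
A7 does not apply.
A8 applies: 16 + 2 = 18.
Final offense level: 18.
Level 18 falls in the 16-18 band.
Fine table: Level 16-18 → ƒ44,000–ƒ80,000.

ƒ44,000–ƒ80,000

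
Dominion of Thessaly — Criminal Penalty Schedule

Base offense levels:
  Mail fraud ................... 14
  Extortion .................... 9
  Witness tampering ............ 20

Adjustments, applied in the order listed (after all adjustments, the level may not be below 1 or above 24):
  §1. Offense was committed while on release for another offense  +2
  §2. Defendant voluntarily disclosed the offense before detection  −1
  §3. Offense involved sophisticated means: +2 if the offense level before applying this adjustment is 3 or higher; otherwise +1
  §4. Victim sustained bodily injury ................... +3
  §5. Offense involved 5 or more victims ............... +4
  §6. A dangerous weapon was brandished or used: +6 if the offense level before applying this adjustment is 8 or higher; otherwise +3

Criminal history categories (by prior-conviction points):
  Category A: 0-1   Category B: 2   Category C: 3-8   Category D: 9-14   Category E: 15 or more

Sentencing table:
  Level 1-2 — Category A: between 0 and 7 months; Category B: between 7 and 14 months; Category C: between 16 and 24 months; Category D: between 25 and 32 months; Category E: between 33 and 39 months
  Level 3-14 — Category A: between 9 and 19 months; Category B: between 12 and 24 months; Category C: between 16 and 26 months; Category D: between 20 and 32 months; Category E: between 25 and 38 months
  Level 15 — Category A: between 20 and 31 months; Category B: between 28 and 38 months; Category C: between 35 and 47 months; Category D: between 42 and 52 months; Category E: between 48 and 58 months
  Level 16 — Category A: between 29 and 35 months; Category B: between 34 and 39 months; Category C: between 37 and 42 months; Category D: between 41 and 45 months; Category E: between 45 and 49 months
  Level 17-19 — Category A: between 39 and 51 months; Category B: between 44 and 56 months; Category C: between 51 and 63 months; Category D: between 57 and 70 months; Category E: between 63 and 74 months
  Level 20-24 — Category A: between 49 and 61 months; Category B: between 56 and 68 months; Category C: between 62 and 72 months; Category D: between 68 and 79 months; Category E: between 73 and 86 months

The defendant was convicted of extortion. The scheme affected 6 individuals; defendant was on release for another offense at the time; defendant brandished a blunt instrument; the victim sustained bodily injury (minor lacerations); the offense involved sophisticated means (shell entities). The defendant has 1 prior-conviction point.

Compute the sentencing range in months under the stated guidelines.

Base offense level for extortion: 9.
§1 applies: 9 + 2 = 11.
§3 applies (level before this adjustment is 11 ≥ 3, so +2): 11 + 2 = 13.
§4 applies: 13 + 3 = 16.
§5 applies: 16 + 4 = 20.
§6 applies (level before this adjustment is 20 ≥ 8, so +6): 20 + 6 = 26.
Level 26 exceeds the maximum of 24; capped at 24.
Final offense level: 24.
Criminal history: 1 prior point → Category A (0-1).
Level 24 falls in the 20-24 band.
Grid: Level 20-24 × Category A = 49-61 months.

49-61 months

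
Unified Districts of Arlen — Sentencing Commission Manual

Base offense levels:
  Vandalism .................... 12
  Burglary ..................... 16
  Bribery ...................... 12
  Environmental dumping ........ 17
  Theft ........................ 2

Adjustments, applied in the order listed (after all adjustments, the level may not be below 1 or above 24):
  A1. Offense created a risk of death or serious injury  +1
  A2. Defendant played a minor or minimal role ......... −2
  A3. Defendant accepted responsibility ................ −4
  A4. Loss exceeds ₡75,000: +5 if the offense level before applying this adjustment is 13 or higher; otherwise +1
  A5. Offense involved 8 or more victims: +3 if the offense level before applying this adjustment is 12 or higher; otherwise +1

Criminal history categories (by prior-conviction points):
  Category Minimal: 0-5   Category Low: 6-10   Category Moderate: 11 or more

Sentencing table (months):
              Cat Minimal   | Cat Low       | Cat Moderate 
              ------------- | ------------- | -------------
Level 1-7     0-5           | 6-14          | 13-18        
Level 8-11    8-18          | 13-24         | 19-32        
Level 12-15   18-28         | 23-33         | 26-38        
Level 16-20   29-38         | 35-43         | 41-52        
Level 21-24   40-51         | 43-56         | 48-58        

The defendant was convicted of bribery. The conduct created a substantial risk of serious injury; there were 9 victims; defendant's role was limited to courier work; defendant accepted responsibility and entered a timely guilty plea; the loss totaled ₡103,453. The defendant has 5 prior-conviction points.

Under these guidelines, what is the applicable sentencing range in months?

Base offense level for bribery: 12.
A1 applies: 12 + 1 = 13.
A2 applies: 13 − 2 = 11.
A3 applies: 11 − 4 = 7.
A4 applies (level before this adjustment is 7 < 13, so +1): 7 + 1 = 8.
A5 applies (level before this adjustment is 8 < 12, so +1): 8 + 1 = 9.
Final offense level: 9.
Criminal history: 5 prior points → Category Minimal (0-5).
Level 9 falls in the 8-11 band.
Grid: Level 8-11 × Category Minimal = 8-18 months.

8-18 months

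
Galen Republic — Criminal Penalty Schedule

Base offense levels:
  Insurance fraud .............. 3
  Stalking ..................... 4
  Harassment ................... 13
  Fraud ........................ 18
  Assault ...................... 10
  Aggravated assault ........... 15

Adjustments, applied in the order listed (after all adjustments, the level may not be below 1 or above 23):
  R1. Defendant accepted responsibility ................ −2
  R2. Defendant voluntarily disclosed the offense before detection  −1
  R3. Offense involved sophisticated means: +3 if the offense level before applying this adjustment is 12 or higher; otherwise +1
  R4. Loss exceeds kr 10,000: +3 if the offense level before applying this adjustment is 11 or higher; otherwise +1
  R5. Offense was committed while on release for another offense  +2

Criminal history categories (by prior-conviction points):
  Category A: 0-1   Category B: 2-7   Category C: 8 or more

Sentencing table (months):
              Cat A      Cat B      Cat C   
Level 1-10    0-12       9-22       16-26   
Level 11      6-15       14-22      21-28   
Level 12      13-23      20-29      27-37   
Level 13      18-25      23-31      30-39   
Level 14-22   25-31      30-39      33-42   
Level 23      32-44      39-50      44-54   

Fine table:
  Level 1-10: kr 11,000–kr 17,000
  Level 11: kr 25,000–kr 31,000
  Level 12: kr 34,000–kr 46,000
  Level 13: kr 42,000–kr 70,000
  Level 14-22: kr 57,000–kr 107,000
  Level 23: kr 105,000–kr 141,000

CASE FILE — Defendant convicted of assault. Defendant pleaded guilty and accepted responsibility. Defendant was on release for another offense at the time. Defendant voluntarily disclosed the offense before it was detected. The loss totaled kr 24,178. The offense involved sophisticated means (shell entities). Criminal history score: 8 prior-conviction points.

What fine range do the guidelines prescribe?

Base offense level for assault: 10.
R1 applies: 10 − 2 = 8.
R2 applies: 8 − 1 = 7.
R3 applies (level before this adjustment is 7 < 12, so +1): 7 + 1 = 8.
R4 applies (level before this adjustment is 8 < 11, so +1): 8 + 1 = 9.
R5 applies: 9 + 2 = 11.
Final offense level: 11.
Level 11 falls in the 11 band.
Fine table: Level 11 → kr 25,000–kr 31,000.

kr 25,000–kr 31,000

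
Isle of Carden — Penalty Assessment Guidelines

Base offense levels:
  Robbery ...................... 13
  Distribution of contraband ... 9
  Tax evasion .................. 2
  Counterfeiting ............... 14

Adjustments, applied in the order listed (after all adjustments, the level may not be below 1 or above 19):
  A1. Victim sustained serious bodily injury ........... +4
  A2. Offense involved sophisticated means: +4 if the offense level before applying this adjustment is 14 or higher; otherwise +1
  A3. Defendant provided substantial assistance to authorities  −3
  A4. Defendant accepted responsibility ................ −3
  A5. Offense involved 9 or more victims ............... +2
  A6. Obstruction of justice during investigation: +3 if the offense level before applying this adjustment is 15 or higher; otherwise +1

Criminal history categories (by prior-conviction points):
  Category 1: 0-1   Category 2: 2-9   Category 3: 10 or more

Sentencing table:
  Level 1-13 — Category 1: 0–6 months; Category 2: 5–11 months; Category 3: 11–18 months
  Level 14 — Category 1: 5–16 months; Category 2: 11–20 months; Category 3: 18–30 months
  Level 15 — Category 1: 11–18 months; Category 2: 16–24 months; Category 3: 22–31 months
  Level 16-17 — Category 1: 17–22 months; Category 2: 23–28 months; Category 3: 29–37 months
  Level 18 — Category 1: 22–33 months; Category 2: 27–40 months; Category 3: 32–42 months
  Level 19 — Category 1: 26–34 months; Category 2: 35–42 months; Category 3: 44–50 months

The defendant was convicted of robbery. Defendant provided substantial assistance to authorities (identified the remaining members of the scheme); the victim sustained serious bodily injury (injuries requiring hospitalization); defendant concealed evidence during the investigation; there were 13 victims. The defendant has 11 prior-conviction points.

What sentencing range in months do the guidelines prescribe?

44-50 months

Base offense level for robbery: 13.
A1 applies: 13 + 4 = 17.
A2 does not apply.
A3 applies: 17 − 3 = 14.
A4 does not apply.
A5 applies: 14 + 2 = 16.
A6 applies (level before this adjustment is 16 ≥ 15, so +3): 16 + 3 = 19.
Final offense level: 19.
Criminal history: 11 prior points → Category 3 (10+).
Level 19 falls in the 19 band.
Grid: Level 19 × Category 3 = 44-50 months.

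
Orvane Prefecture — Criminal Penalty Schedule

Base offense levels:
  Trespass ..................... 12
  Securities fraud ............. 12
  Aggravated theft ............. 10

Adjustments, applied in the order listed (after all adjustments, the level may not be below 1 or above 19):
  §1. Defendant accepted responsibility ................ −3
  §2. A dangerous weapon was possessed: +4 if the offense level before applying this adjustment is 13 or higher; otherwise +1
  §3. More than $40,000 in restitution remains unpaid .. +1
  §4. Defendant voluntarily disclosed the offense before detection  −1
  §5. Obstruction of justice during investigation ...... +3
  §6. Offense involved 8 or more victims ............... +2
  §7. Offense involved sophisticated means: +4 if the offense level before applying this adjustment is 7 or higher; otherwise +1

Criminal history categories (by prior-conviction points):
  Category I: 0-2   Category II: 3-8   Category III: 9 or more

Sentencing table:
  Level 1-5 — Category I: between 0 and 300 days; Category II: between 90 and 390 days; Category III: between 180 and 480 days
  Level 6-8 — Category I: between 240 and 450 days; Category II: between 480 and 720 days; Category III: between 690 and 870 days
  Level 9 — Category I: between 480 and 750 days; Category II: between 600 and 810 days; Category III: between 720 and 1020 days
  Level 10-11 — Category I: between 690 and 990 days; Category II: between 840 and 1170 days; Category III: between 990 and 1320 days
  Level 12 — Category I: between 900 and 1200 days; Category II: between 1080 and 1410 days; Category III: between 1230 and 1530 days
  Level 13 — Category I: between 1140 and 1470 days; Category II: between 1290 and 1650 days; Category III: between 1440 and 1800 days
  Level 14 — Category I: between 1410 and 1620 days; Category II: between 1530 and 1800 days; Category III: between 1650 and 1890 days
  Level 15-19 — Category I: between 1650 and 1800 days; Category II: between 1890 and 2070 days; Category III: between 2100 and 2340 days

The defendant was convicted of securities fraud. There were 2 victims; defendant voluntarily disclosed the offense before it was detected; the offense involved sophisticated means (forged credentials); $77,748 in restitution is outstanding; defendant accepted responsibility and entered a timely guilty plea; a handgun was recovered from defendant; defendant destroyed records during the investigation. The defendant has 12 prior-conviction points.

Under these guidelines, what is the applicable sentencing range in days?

2100-2340 days

Base offense level for securities fraud: 12.
§1 applies: 12 − 3 = 9.
§2 applies (level before this adjustment is 9 < 13, so +1): 9 + 1 = 10.
§3 applies: 10 + 1 = 11.
§4 applies: 11 − 1 = 10.
§5 applies: 10 + 3 = 13.
§6 does not apply.
§7 applies (level before this adjustment is 13 ≥ 7, so +4): 13 + 4 = 17.
Final offense level: 17.
Criminal history: 12 prior points → Category III (9+).
Level 17 falls in the 15-19 band.
Grid: Level 15-19 × Category III = 2100-2340 days.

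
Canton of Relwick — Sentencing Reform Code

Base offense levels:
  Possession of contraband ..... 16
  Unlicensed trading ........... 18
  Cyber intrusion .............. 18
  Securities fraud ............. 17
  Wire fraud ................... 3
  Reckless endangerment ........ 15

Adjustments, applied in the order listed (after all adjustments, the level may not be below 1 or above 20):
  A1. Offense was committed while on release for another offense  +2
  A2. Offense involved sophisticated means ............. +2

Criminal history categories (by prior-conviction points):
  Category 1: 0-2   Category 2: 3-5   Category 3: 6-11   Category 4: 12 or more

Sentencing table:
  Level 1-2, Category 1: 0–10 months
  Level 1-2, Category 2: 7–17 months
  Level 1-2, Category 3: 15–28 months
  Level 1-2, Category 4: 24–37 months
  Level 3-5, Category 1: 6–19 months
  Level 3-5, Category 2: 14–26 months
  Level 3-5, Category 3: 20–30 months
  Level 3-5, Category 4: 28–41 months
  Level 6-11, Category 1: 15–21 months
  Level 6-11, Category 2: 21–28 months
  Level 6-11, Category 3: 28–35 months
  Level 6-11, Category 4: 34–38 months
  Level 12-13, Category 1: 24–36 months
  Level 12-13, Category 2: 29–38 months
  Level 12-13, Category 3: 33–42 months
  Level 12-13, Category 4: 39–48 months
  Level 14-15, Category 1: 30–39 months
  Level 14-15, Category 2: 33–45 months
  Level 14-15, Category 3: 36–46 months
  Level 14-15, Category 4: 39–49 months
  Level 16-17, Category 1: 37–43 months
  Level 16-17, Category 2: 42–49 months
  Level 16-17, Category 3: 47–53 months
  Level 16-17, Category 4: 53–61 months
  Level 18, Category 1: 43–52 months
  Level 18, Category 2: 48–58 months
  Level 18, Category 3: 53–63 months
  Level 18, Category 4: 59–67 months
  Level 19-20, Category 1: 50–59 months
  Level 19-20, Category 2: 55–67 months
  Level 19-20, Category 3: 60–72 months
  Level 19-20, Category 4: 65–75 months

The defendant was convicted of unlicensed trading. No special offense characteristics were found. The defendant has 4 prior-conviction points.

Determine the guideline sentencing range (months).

Base offense level for unlicensed trading: 18.
Final offense level: 18.
Criminal history: 4 prior points → Category 2 (3-5).
Level 18 falls in the 18 band.
Grid: Level 18 × Category 2 = 48-58 months.

48-58 months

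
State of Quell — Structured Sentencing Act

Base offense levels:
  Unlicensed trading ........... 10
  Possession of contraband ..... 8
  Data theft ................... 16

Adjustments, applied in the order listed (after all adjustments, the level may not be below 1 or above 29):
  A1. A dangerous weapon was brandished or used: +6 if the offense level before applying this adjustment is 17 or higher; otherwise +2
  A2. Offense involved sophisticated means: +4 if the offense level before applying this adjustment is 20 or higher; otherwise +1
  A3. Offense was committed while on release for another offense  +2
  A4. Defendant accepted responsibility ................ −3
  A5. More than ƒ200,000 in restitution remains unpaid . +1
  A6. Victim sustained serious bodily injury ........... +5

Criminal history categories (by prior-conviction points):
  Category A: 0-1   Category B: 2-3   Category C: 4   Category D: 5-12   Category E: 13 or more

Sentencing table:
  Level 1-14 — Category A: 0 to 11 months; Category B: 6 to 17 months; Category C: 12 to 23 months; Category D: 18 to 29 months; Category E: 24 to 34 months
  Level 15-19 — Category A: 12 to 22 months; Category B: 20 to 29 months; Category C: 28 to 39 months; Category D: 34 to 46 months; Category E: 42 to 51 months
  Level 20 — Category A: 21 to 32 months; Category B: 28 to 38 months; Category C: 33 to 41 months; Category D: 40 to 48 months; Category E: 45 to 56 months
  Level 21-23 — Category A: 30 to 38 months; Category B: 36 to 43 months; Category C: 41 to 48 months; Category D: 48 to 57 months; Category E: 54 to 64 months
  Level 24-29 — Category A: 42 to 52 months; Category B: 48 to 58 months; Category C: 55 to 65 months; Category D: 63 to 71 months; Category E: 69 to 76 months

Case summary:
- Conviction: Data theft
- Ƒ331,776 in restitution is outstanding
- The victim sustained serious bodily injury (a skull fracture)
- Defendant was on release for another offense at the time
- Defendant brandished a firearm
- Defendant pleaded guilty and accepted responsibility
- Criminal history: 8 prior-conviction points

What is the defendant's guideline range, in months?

48-57 months

Base offense level for data theft: 16.
A1 applies (level before this adjustment is 16 < 17, so +2): 16 + 2 = 18.
A2 does not apply.
A3 applies: 18 + 2 = 20.
A4 applies: 20 − 3 = 17.
A5 applies: 17 + 1 = 18.
A6 applies: 18 + 5 = 23.
Final offense level: 23.
Criminal history: 8 prior points → Category D (5-12).
Level 23 falls in the 21-23 band.
Grid: Level 21-23 × Category D = 48-57 months.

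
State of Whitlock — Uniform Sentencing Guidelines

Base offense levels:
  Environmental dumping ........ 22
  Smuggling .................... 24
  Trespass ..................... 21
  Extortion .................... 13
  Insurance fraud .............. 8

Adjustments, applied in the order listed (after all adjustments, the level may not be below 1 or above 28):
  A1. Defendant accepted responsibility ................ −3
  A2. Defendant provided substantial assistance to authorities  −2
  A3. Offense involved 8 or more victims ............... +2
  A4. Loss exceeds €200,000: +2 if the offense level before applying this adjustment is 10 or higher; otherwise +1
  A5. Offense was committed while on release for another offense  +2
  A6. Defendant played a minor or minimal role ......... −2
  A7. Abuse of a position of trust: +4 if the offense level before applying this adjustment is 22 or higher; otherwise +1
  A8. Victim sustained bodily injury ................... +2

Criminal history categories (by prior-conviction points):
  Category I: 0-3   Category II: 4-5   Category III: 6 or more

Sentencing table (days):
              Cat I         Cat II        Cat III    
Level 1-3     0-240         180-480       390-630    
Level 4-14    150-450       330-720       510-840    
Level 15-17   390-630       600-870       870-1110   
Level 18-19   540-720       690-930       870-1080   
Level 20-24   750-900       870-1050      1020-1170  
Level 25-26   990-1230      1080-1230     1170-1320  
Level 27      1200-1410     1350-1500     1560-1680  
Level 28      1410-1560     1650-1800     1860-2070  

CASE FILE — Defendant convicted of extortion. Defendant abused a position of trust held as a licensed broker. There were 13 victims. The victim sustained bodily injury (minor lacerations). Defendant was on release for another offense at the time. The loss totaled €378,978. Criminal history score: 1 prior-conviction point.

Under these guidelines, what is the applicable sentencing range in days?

Base offense level for extortion: 13.
A3 applies: 13 + 2 = 15.
A4 applies (level before this adjustment is 15 ≥ 10, so +2): 15 + 2 = 17.
A5 applies: 17 + 2 = 19.
A6 does not apply.
A7 applies (level before this adjustment is 19 < 22, so +1): 19 + 1 = 20.
A8 applies: 20 + 2 = 22.
Final offense level: 22.
Criminal history: 1 prior point → Category I (0-3).
Level 22 falls in the 20-24 band.
Grid: Level 20-24 × Category I = 750-900 days.

750-900 days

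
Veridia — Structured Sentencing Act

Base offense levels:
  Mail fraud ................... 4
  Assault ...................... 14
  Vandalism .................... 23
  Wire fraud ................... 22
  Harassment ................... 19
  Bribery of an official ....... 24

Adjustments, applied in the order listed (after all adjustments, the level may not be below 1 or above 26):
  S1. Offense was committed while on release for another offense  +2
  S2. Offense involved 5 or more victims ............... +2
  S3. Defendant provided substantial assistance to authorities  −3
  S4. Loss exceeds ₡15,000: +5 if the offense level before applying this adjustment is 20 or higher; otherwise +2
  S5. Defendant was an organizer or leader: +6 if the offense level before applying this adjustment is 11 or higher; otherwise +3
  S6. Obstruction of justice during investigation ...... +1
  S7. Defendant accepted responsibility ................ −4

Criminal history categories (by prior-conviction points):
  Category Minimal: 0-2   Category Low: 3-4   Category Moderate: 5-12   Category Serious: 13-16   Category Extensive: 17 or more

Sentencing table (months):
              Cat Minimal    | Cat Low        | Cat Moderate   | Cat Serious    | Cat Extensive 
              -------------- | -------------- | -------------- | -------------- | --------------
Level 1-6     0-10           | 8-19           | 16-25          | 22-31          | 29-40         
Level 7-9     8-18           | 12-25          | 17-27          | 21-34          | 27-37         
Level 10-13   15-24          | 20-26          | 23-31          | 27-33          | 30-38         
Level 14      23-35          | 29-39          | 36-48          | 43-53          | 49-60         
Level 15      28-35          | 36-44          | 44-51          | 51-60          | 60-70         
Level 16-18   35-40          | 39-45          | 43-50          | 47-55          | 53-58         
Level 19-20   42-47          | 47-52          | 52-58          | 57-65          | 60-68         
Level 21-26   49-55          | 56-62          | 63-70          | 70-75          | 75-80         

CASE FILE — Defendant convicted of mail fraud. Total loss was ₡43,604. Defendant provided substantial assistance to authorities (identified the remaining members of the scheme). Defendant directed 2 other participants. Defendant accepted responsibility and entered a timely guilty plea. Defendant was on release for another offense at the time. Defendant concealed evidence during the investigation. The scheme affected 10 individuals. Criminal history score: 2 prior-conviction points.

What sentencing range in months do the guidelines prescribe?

8-18 months

Base offense level for mail fraud: 4.
S1 applies: 4 + 2 = 6.
S2 applies: 6 + 2 = 8.
S3 applies: 8 − 3 = 5.
S4 applies (level before this adjustment is 5 < 20, so +2): 5 + 2 = 7.
S5 applies (level before this adjustment is 7 < 11, so +3): 7 + 3 = 10.
S6 applies: 10 + 1 = 11.
S7 applies: 11 − 4 = 7.
Final offense level: 7.
Criminal history: 2 prior points → Category Minimal (0-2).
Level 7 falls in the 7-9 band.
Grid: Level 7-9 × Category Minimal = 8-18 months.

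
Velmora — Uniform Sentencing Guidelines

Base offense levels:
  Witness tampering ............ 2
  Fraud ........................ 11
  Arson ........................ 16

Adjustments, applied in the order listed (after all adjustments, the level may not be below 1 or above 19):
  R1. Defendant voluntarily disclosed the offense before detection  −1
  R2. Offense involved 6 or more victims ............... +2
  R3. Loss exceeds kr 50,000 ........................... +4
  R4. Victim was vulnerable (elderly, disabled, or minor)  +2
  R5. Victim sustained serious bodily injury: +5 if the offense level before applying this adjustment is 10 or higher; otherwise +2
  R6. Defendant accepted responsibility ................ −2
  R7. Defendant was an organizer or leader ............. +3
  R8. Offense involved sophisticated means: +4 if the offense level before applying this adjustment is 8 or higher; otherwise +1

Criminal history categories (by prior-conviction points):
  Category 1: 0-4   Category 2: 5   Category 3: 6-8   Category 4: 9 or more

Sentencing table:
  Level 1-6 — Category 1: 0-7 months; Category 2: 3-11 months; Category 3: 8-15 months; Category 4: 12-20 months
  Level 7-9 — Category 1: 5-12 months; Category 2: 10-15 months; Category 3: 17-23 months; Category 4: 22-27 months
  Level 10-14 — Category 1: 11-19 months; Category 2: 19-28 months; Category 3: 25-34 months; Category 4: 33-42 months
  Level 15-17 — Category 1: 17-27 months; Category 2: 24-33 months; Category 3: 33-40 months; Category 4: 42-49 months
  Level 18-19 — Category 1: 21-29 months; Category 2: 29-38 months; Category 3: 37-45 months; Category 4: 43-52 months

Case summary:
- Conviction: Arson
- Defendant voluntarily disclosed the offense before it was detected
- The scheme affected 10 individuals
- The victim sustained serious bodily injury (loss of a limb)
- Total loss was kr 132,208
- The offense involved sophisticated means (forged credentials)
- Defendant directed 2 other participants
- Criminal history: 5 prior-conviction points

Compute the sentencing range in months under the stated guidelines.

29-38 months

Base offense level for arson: 16.
R1 applies: 16 − 1 = 15.
R2 applies: 15 + 2 = 17.
R3 applies: 17 + 4 = 21.
R5 applies (level before this adjustment is 21 ≥ 10, so +5): 21 + 5 = 26.
R7 applies: 26 + 3 = 29.
R8 applies (level before this adjustment is 29 ≥ 8, so +4): 29 + 4 = 33.
Level 33 exceeds the maximum of 19; capped at 19.
Final offense level: 19.
Criminal history: 5 prior points → Category 2 (5).
Level 19 falls in the 18-19 band.
Grid: Level 18-19 × Category 2 = 29-38 months.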